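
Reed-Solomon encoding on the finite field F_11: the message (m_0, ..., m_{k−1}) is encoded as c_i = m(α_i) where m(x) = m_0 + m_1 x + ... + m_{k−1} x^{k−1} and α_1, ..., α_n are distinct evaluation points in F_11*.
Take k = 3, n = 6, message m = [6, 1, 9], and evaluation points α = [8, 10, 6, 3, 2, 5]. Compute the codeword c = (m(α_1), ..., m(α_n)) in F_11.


c = [7, 3, 6, 2, 0, 5]

Message polynomial: m(x) = 6 + 1·x + 9·x^2 (mod 11).
For each evaluation point α_i, compute m(α_i) mod 11:
  α_1 = 8: Horner steps 9 → 7 → 7, so m(8) = 7.
  α_2 = 10: Horner steps 9 → 3 → 3, so m(10) = 3.
  α_3 = 6: Horner steps 9 → 0 → 6, so m(6) = 6.
  α_4 = 3: Horner steps 9 → 6 → 2, so m(3) = 2.
  α_5 = 2: Horner steps 9 → 8 → 0, so m(2) = 0.
  α_6 = 5: Horner steps 9 → 2 → 5, so m(5) = 5.
Codeword c = [7, 3, 6, 2, 0, 5] ∈ F_11^6.


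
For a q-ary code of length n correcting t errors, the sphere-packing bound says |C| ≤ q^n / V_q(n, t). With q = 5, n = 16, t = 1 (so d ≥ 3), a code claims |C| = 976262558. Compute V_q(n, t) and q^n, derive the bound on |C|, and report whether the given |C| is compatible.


V_q(n, t) = 65, q^n = 152587890625, Hamming bound = 2347506009, |C| = 976262558 ≤ bound (satisfied).

Step 1: Compute V_q(n, t) = Σ_{j=0}^1 C(n, j) (q−1)^j.
  j = 0: C(16,0)·(4)^0 = 1·1 = 1.
  j = 1: C(16,1)·(4)^1 = 16·4 = 64.
  V_q(n, t) = 1 + 64 = 65.
Step 2: q^n = 5^16 = 152587890625.
Step 3: Hamming bound ⌊q^n / V_q(n,t)⌋ = ⌊152587890625/65⌋ = 2347506009.
Step 4: Compare |C| = 976262558 to 2347506009: satisfied.
The claimed |C| lies below the Hamming bound.


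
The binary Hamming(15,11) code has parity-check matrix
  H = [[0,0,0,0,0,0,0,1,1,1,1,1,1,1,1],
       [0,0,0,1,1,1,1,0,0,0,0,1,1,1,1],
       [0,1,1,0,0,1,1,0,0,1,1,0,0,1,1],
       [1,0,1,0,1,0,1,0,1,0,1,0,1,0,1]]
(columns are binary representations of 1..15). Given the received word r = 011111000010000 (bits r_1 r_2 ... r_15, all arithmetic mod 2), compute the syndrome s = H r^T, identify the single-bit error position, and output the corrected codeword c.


s = (1, 1, 0, 1)^T, error position = 13, corrected codeword c = 011111000010100

Compute s = H r^T mod 2 one row at a time:
  s_1 = 0 + 0 + 0 + 1 + 0 + 0 + 0 + 0 = 1 ≡ 1 (mod 2).
  s_2 = 1 + 1 + 1 + 0 + 0 + 0 + 0 + 0 = 3 ≡ 1 (mod 2).
  s_3 = 1 + 1 + 1 + 0 + 0 + 1 + 0 + 0 = 4 ≡ 0 (mod 2).
  s_4 = 0 + 1 + 1 + 0 + 0 + 1 + 0 + 0 = 3 ≡ 1 (mod 2).
s = (1, 1, 0, 1)^T — this equals column 13 of H (binary 1101), so error is at position 13.
Correct: flip bit 13 of r = 011111000010000 to get c = 011111000010100.


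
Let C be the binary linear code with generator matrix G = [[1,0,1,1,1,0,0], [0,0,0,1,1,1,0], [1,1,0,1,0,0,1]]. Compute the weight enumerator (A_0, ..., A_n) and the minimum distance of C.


Weight distribution: A_0 = 1, A_3 = 2, A_4 = 3, A_5 = 2. Minimum distance d = 3.

Enumerate all 2^3 = 8 messages m ∈ F_2^3.
For each, compute codeword c = mG in F_2^7, then tally its weight.
  m = 000 → c = 0000000, weight = 0.
  m = 100 → c = 1011100, weight = 4.
  m = 010 → c = 0001110, weight = 3.
  m = 110 → c = 1010010, weight = 3.
  m = 001 → c = 1101001, weight = 4.
  m = 101 → c = 0110101, weight = 4.
  m = 011 → c = 1100111, weight = 5.
  m = 111 → c = 0111011, weight = 5.
Tally weights:
  weight 0: 1 codewords.
  weight 3: 2 codewords.
  weight 4: 3 codewords.
  weight 5: 2 codewords.
Minimum distance d = smallest w > 0 with A_w > 0 = 3.
Sanity: Σ A_w = 8 = 2^3 = 8 ✓.


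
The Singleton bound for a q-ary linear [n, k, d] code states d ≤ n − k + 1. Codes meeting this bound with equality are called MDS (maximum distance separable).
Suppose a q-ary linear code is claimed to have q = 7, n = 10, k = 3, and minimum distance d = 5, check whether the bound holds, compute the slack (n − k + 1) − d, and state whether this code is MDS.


Singleton RHS = n − k + 1 = 8, slack = 3, bound satisfied, not MDS.

Singleton bound: d ≤ n − k + 1.
Here n = 10, k = 3, so n − k + 1 = 8.
Given d = 5, check d ≤ 8: YES.
Slack = (n − k + 1) − d = 3.
The code is NOT MDS (slack = 3 > 0).
Description: the claimed parameters are [10, 3, 5]_7; such a code would be non-MDS.


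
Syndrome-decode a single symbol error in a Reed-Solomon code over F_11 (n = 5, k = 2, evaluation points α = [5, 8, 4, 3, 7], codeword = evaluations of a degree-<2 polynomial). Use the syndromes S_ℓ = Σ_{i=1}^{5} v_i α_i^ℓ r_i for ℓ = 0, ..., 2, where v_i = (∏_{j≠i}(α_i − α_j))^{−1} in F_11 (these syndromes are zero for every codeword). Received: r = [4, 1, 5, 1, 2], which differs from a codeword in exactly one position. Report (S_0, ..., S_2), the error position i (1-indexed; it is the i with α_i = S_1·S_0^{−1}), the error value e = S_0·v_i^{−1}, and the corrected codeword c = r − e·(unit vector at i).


S = (4, 1, 3), error at position 4, error magnitude e = 6, c = [4, 1, 5, 6, 2].

Step 1: column multipliers v_i = (∏_{j≠i}(α_i − α_j))^{−1} mod 11.
  i = 1 (α = 5): (5−8)(5−4)(5−3)(5−7) = (−3)·1·2·(−2) = 12 ≡ 1, so v_1 = 1^{−1} = 1 (mod 11).
  i = 2 (α = 8): (8−5)(8−4)(8−3)(8−7) = 3·4·5·1 = 60 ≡ 5, so v_2 = 5^{−1} = 9 (mod 11).
  i = 3 (α = 4): (4−5)(4−8)(4−3)(4−7) = (−1)·(−4)·1·(−3) = −12 ≡ 10, so v_3 = 10^{−1} = 10 (mod 11).
  i = 4 (α = 3): (3−5)(3−8)(3−4)(3−7) = (−2)·(−5)·(−1)·(−4) = 40 ≡ 7, so v_4 = 7^{−1} = 8 (mod 11).
  i = 5 (α = 7): (7−5)(7−8)(7−4)(7−3) = 2·(−1)·3·4 = −24 ≡ 9, so v_5 = 9^{−1} = 5 (mod 11).
  v = [1, 9, 10, 8, 5].
Step 2: syndromes of r = [4, 1, 5, 1, 2] (all sums mod 11).
  S_0 = Σ v_i r_i = 1·4 + 9·1 + 10·5 + 8·1 + 5·2 = 81 ≡ 4.
  S_1 = Σ v_i α_i r_i = 1·5·4 + 9·8·1 + 10·4·5 + 8·3·1 + 5·7·2 = 386 ≡ 1.
  α_i^2 mod 11 = [3, 9, 5, 9, 5].
  S_2 = Σ v_i α_i^2 r_i = 1·3·4 + 9·9·1 + 10·5·5 + 8·9·1 + 5·5·2 = 465 ≡ 3.
  S = (4, 1, 3) ≠ 0, so r is not a codeword (an error is present).
Step 3: locate the error. For a single error e at position i, S_ℓ = v_i·e·α_i^ℓ, so α_err = S_1/S_0.
  S_0^{−1} = 4^{−1} = 3 (mod 11), so α_err = 1·3 = 3 ≡ 3 = α_4. Error position i = 4.
  Consistency check: S_2/S_1 = 3·1 = 3 ≡ 3 = α_err ✓ (single-error assumption holds).
Step 4: error magnitude e = S_0/v_4 = S_0·∏_{j≠4}(α_4 − α_j) = 4·7 = 28 ≡ 6 (mod 11).
Step 5: correct position 4: c_4 = r_4 − e = 1 − 6 ≡ 6 (mod 11). Hence c = [4, 1, 5, 6, 2].
  Check: interpolating c through the α_i gives m(x) = 9 + 10·x (degree < 2) with m(α_i) = c_i for every i, so c is indeed a codeword.


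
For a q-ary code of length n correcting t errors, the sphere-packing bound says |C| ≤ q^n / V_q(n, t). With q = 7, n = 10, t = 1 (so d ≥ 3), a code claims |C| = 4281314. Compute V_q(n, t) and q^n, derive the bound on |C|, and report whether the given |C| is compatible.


V_q(n, t) = 61, q^n = 282475249, Hamming bound = 4630741, |C| = 4281314 ≤ bound (satisfied).

Step 1: Compute V_q(n, t) = Σ_{j=0}^1 C(n, j) (q−1)^j.
  j = 0: C(10,0)·(6)^0 = 1·1 = 1.
  j = 1: C(10,1)·(6)^1 = 10·6 = 60.
  V_q(n, t) = 1 + 60 = 61.
Step 2: q^n = 7^10 = 282475249.
Step 3: Hamming bound ⌊q^n / V_q(n,t)⌋ = ⌊282475249/61⌋ = 4630741.
Step 4: Compare |C| = 4281314 to 4630741: satisfied.
The claimed |C| lies below the Hamming bound.


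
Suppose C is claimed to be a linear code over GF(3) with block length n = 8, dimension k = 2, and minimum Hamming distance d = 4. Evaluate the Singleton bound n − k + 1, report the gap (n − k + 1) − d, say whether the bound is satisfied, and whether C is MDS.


Singleton RHS = n − k + 1 = 7, slack = 3, bound satisfied, not MDS.

Singleton bound: d ≤ n − k + 1.
Here n = 8, k = 2, so n − k + 1 = 7.
Given d = 4, check d ≤ 7: YES.
Slack = (n − k + 1) − d = 3.
The code is NOT MDS (slack = 3 > 0).
Description: the claimed parameters are [8, 2, 4]_3; such a code would be non-MDS.


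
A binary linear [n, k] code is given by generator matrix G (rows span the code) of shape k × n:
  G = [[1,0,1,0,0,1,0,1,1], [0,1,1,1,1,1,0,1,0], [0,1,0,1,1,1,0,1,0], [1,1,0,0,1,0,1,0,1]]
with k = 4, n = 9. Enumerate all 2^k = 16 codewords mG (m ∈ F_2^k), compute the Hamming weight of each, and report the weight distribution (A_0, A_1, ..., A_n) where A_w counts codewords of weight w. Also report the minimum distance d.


Weight distribution: A_0 = 1, A_1 = 1, A_2 = 1, A_3 = 1, A_4 = 1, A_5 = 5, A_6 = 5, A_7 = 1. Minimum distance d = 1.

Enumerate all 2^4 = 16 messages m ∈ F_2^4.
For each, compute codeword c = mG in F_2^9, then tally its weight.
  m = 0000 → c = 000000000, weight = 0.
  m = 1000 → c = 101001011, weight = 5.
  m = 0100 → c = 011111010, weight = 6.
  m = 1100 → c = 110110001, weight = 5.
  m = 0010 → c = 010111010, weight = 5.
  m = 1010 → c = 111110001, weight = 6.
  m = 0110 → c = 001000000, weight = 1.
  m = 1110 → c = 100001011, weight = 4.
  m = 0001 → c = 110010101, weight = 5.
  m = 1001 → c = 011011110, weight = 6.
  m = 0101 → c = 101101111, weight = 7.
  m = 1101 → c = 000100100, weight = 2.
  m = 0011 → c = 100101111, weight = 6.
  m = 1011 → c = 001100100, weight = 3.
  m = 0111 → c = 111010101, weight = 6.
  m = 1111 → c = 010011110, weight = 5.
Tally weights:
  weight 0: 1 codewords.
  weight 1: 1 codewords.
  weight 2: 1 codewords.
  weight 3: 1 codewords.
  weight 4: 1 codewords.
  weight 5: 5 codewords.
  weight 6: 5 codewords.
  weight 7: 1 codewords.
Minimum distance d = smallest w > 0 with A_w > 0 = 1.
Sanity: Σ A_w = 16 = 2^4 = 16 ✓.


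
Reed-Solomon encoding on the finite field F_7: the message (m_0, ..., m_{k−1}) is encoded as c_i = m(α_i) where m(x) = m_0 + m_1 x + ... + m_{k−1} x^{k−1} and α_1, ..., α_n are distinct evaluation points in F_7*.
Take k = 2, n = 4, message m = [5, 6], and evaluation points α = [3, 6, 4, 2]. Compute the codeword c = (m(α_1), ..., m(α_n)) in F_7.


c = [2, 6, 1, 3]

Message polynomial: m(x) = 5 + 6·x (mod 7).
For each evaluation point α_i, compute m(α_i) mod 7:
  α_1 = 3: Horner steps 6 → 2, so m(3) = 2.
  α_2 = 6: Horner steps 6 → 6, so m(6) = 6.
  α_3 = 4: Horner steps 6 → 1, so m(4) = 1.
  α_4 = 2: Horner steps 6 → 3, so m(2) = 3.
Codeword c = [2, 6, 1, 3] ∈ F_7^4.


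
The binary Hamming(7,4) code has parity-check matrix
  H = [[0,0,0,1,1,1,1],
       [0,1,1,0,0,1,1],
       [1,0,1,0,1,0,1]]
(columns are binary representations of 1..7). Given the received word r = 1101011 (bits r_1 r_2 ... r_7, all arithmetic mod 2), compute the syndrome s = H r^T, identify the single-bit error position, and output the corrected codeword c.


s = (1, 1, 0)^T, error position = 6, corrected codeword c = 1101001

Compute s = H r^T mod 2 one row at a time:
  s_1 = 1 + 0 + 1 + 1 = 3 ≡ 1 (mod 2).
  s_2 = 1 + 0 + 1 + 1 = 3 ≡ 1 (mod 2).
  s_3 = 1 + 0 + 0 + 1 = 2 ≡ 0 (mod 2).
s = (1, 1, 0)^T — this equals column 6 of H (binary 110), so error is at position 6.
Correct: flip bit 6 of r = 1101011 to get c = 1101001.


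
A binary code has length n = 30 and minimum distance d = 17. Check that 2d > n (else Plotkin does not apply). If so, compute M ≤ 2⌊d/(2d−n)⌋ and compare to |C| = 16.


Plotkin bound M ≤ 8; given |C| = 16 > bound (violated).

Check applicability: 2d = 34, n = 30.
2d − n = 4 > 0, so Plotkin applies.
Compute d/(2d−n) = 17/4 ≈ 4.2500.
⌊d/(2d−n)⌋ = 4.
Plotkin bound: M ≤ 2·4 = 8.
Given |C| = 16, check: VIOLATED.
This |C| is above the Plotkin bound, so no binary code with n = 30, d = 17 and 16 codewords exists.


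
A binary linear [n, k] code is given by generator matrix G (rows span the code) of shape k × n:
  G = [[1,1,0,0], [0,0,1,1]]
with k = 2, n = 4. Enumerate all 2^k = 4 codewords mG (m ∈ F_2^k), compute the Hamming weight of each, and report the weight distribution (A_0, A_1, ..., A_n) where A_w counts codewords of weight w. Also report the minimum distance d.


Weight distribution: A_0 = 1, A_2 = 2, A_4 = 1. Minimum distance d = 2.

Enumerate all 2^2 = 4 messages m ∈ F_2^2.
For each, compute codeword c = mG in F_2^4, then tally its weight.
  m = 00 → c = 0000, weight = 0.
  m = 10 → c = 1100, weight = 2.
  m = 01 → c = 0011, weight = 2.
  m = 11 → c = 1111, weight = 4.
Tally weights:
  weight 0: 1 codewords.
  weight 2: 2 codewords.
  weight 4: 1 codewords.
Minimum distance d = smallest w > 0 with A_w > 0 = 2.
Sanity: Σ A_w = 4 = 2^2 = 4 ✓.


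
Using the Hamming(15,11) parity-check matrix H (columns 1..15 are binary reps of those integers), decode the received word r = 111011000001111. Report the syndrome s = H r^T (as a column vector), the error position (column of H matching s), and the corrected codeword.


s = (0, 0, 1, 1)^T, error position = 3, corrected codeword c = 110011000001111

Compute s = H r^T mod 2 one row at a time:
  s_1 = 0 + 0 + 0 + 0 + 1 + 1 + 1 + 1 = 4 ≡ 0 (mod 2).
  s_2 = 0 + 1 + 1 + 0 + 1 + 1 + 1 + 1 = 6 ≡ 0 (mod 2).
  s_3 = 1 + 1 + 1 + 0 + 0 + 0 + 1 + 1 = 5 ≡ 1 (mod 2).
  s_4 = 1 + 1 + 1 + 0 + 0 + 0 + 1 + 1 = 5 ≡ 1 (mod 2).
s = (0, 0, 1, 1)^T — this equals column 3 of H (binary 0011), so error is at position 3.
Correct: flip bit 3 of r = 111011000001111 to get c = 110011000001111.


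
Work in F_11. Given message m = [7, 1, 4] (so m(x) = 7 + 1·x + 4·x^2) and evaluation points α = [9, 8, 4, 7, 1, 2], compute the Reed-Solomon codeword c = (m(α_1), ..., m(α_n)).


c = [10, 7, 9, 1, 1, 3]

Message polynomial: m(x) = 7 + 1·x + 4·x^2 (mod 11).
For each evaluation point α_i, compute m(α_i) mod 11:
  α_1 = 9: Horner steps 4 → 4 → 10, so m(9) = 10.
  α_2 = 8: Horner steps 4 → 0 → 7, so m(8) = 7.
  α_3 = 4: Horner steps 4 → 6 → 9, so m(4) = 9.
  α_4 = 7: Horner steps 4 → 7 → 1, so m(7) = 1.
  α_5 = 1: Horner steps 4 → 5 → 1, so m(1) = 1.
  α_6 = 2: Horner steps 4 → 9 → 3, so m(2) = 3.
Codeword c = [10, 7, 9, 1, 1, 3] ∈ F_11^6.


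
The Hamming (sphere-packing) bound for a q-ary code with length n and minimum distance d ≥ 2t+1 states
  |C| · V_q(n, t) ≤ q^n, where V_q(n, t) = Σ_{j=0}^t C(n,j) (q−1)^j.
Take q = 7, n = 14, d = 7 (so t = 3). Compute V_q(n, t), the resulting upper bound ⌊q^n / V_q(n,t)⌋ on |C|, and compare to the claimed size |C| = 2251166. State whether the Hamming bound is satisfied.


V_q(n, t) = 81985, q^n = 678223072849, Hamming bound = 8272526, |C| = 2251166 ≤ bound (satisfied).

Step 1: Compute V_q(n, t) = Σ_{j=0}^3 C(n, j) (q−1)^j.
  j = 0: C(14,0)·(6)^0 = 1·1 = 1.
  j = 1: C(14,1)·(6)^1 = 14·6 = 84.
  j = 2: C(14,2)·(6)^2 = 91·36 = 3276.
  j = 3: C(14,3)·(6)^3 = 364·216 = 78624.
  V_q(n, t) = 1 + 84 + 3276 + 78624 = 81985.
Step 2: q^n = 7^14 = 678223072849.
Step 3: Hamming bound ⌊q^n / V_q(n,t)⌋ = ⌊678223072849/81985⌋ = 8272526.
Step 4: Compare |C| = 2251166 to 8272526: satisfied.
The claimed |C| lies below the Hamming bound.


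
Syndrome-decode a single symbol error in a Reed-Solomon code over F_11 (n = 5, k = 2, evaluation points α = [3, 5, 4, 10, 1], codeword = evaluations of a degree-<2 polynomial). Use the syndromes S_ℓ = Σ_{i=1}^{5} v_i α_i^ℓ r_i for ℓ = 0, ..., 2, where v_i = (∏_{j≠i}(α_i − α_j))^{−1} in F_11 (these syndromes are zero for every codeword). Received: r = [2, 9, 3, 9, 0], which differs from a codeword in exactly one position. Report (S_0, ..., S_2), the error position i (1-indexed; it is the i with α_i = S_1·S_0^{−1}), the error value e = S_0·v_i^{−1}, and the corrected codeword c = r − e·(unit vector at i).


S = (4, 9, 1), error at position 2, error magnitude e = 5, c = [2, 4, 3, 9, 0].

Step 1: column multipliers v_i = (∏_{j≠i}(α_i − α_j))^{−1} mod 11.
  i = 1 (α = 3): (3−5)(3−4)(3−10)(3−1) = (−2)·(−1)·(−7)·2 = −28 ≡ 5, so v_1 = 5^{−1} = 9 (mod 11).
  i = 2 (α = 5): (5−3)(5−4)(5−10)(5−1) = 2·1·(−5)·4 = −40 ≡ 4, so v_2 = 4^{−1} = 3 (mod 11).
  i = 3 (α = 4): (4−3)(4−5)(4−10)(4−1) = 1·(−1)·(−6)·3 = 18 ≡ 7, so v_3 = 7^{−1} = 8 (mod 11).
  i = 4 (α = 10): (10−3)(10−5)(10−4)(10−1) = 7·5·6·9 = 1890 ≡ 9, so v_4 = 9^{−1} = 5 (mod 11).
  i = 5 (α = 1): (1−3)(1−5)(1−4)(1−10) = (−2)·(−4)·(−3)·(−9) = 216 ≡ 7, so v_5 = 7^{−1} = 8 (mod 11).
  v = [9, 3, 8, 5, 8].
Step 2: syndromes of r = [2, 9, 3, 9, 0] (all sums mod 11).
  S_0 = Σ v_i r_i = 9·2 + 3·9 + 8·3 + 5·9 + 8·0 = 114 ≡ 4.
  S_1 = Σ v_i α_i r_i = 9·3·2 + 3·5·9 + 8·4·3 + 5·10·9 + 8·1·0 = 735 ≡ 9.
  α_i^2 mod 11 = [9, 3, 5, 1, 1].
  S_2 = Σ v_i α_i^2 r_i = 9·9·2 + 3·3·9 + 8·5·3 + 5·1·9 + 8·1·0 = 408 ≡ 1.
  S = (4, 9, 1) ≠ 0, so r is not a codeword (an error is present).
Step 3: locate the error. For a single error e at position i, S_ℓ = v_i·e·α_i^ℓ, so α_err = S_1/S_0.
  S_0^{−1} = 4^{−1} = 3 (mod 11), so α_err = 9·3 = 27 ≡ 5 = α_2. Error position i = 2.
  Consistency check: S_2/S_1 = 1·5 = 5 ≡ 5 = α_err ✓ (single-error assumption holds).
Step 4: error magnitude e = S_0/v_2 = S_0·∏_{j≠2}(α_2 − α_j) = 4·4 = 16 ≡ 5 (mod 11).
Step 5: correct position 2: c_2 = r_2 − e = 9 − 5 ≡ 4 (mod 11). Hence c = [2, 4, 3, 9, 0].
  Check: interpolating c through the α_i gives m(x) = 10 + 1·x (degree < 2) with m(α_i) = c_i for every i, so c is indeed a codeword.


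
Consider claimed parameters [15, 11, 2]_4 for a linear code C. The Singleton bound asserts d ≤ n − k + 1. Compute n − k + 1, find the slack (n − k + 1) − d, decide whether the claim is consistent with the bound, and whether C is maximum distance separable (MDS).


Singleton RHS = n − k + 1 = 5, slack = 3, bound satisfied, not MDS.

Singleton bound: d ≤ n − k + 1.
Here n = 15, k = 11, so n − k + 1 = 5.
Given d = 2, check d ≤ 5: YES.
Slack = (n − k + 1) − d = 3.
The code is NOT MDS (slack = 3 > 0).
Description: the claimed parameters are [15, 11, 2]_4; such a code would be non-MDS.


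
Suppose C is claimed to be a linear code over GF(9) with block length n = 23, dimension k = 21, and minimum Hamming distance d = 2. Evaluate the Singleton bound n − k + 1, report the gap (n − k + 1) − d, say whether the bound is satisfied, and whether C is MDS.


Singleton RHS = n − k + 1 = 3, slack = 1, bound satisfied, not MDS.

Singleton bound: d ≤ n − k + 1.
Here n = 23, k = 21, so n − k + 1 = 3.
Given d = 2, check d ≤ 3: YES.
Slack = (n − k + 1) − d = 1.
The code is NOT MDS (slack = 1 > 0).
Description: the claimed parameters are [23, 21, 2]_9; such a code would be non-MDS.


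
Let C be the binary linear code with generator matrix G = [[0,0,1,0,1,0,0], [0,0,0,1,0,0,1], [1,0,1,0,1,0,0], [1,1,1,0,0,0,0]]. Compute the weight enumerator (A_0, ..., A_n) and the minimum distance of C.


Weight distribution: A_0 = 1, A_1 = 1, A_2 = 4, A_3 = 4, A_4 = 3, A_5 = 3. Minimum distance d = 1.

Enumerate all 2^4 = 16 messages m ∈ F_2^4.
For each, compute codeword c = mG in F_2^7, then tally its weight.
  m = 0000 → c = 0000000, weight = 0.
  m = 1000 → c = 0010100, weight = 2.
  m = 0100 → c = 0001001, weight = 2.
  m = 1100 → c = 0011101, weight = 4.
  m = 0010 → c = 1010100, weight = 3.
  m = 1010 → c = 1000000, weight = 1.
  m = 0110 → c = 1011101, weight = 5.
  m = 1110 → c = 1001001, weight = 3.
  m = 0001 → c = 1110000, weight = 3.
  m = 1001 → c = 1100100, weight = 3.
  m = 0101 → c = 1111001, weight = 5.
  m = 1101 → c = 1101101, weight = 5.
  m = 0011 → c = 0100100, weight = 2.
  m = 1011 → c = 0110000, weight = 2.
  m = 0111 → c = 0101101, weight = 4.
  m = 1111 → c = 0111001, weight = 4.
Tally weights:
  weight 0: 1 codewords.
  weight 1: 1 codewords.
  weight 2: 4 codewords.
  weight 3: 4 codewords.
  weight 4: 3 codewords.
  weight 5: 3 codewords.
Minimum distance d = smallest w > 0 with A_w > 0 = 1.
Sanity: Σ A_w = 16 = 2^4 = 16 ✓.


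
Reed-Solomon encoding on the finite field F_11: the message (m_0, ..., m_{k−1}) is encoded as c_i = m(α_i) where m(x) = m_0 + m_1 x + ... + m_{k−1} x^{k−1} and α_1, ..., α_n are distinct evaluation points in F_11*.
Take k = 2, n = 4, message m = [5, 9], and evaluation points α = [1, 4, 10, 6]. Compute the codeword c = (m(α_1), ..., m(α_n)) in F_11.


c = [3, 8, 7, 4]

Message polynomial: m(x) = 5 + 9·x (mod 11).
For each evaluation point α_i, compute m(α_i) mod 11:
  α_1 = 1: Horner steps 9 → 3, so m(1) = 3.
  α_2 = 4: Horner steps 9 → 8, so m(4) = 8.
  α_3 = 10: Horner steps 9 → 7, so m(10) = 7.
  α_4 = 6: Horner steps 9 → 4, so m(6) = 4.
Codeword c = [3, 8, 7, 4] ∈ F_11^4.


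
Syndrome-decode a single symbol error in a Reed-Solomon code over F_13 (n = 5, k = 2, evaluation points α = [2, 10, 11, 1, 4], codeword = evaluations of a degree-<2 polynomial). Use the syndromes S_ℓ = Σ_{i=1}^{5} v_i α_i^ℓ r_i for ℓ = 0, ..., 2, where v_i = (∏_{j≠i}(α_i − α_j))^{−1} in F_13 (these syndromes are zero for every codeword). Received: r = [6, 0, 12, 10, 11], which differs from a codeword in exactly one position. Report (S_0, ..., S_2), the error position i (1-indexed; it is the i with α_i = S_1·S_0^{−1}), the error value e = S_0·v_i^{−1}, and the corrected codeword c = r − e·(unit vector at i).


S = (7, 12, 2), error at position 3, error magnitude e = 3, c = [6, 0, 9, 10, 11].

Step 1: column multipliers v_i = (∏_{j≠i}(α_i − α_j))^{−1} mod 13.
  i = 1 (α = 2): (2−10)(2−11)(2−1)(2−4) = (−8)·(−9)·1·(−2) = −144 ≡ 12, so v_1 = 12^{−1} = 12 (mod 13).
  i = 2 (α = 10): (10−2)(10−11)(10−1)(10−4) = 8·(−1)·9·6 = −432 ≡ 10, so v_2 = 10^{−1} = 4 (mod 13).
  i = 3 (α = 11): (11−2)(11−10)(11−1)(11−4) = 9·1·10·7 = 630 ≡ 6, so v_3 = 6^{−1} = 11 (mod 13).
  i = 4 (α = 1): (1−2)(1−10)(1−11)(1−4) = (−1)·(−9)·(−10)·(−3) = 270 ≡ 10, so v_4 = 10^{−1} = 4 (mod 13).
  i = 5 (α = 4): (4−2)(4−10)(4−11)(4−1) = 2·(−6)·(−7)·3 = 252 ≡ 5, so v_5 = 5^{−1} = 8 (mod 13).
  v = [12, 4, 11, 4, 8].
Step 2: syndromes of r = [6, 0, 12, 10, 11] (all sums mod 13).
  S_0 = Σ v_i r_i = 12·6 + 4·0 + 11·12 + 4·10 + 8·11 = 332 ≡ 7.
  S_1 = Σ v_i α_i r_i = 12·2·6 + 4·10·0 + 11·11·12 + 4·1·10 + 8·4·11 = 1988 ≡ 12.
  α_i^2 mod 13 = [4, 9, 4, 1, 3].
  S_2 = Σ v_i α_i^2 r_i = 12·4·6 + 4·9·0 + 11·4·12 + 4·1·10 + 8·3·11 = 1120 ≡ 2.
  S = (7, 12, 2) ≠ 0, so r is not a codeword (an error is present).
Step 3: locate the error. For a single error e at position i, S_ℓ = v_i·e·α_i^ℓ, so α_err = S_1/S_0.
  S_0^{−1} = 7^{−1} = 2 (mod 13), so α_err = 12·2 = 24 ≡ 11 = α_3. Error position i = 3.
  Consistency check: S_2/S_1 = 2·12 = 24 ≡ 11 = α_err ✓ (single-error assumption holds).
Step 4: error magnitude e = S_0/v_3 = S_0·∏_{j≠3}(α_3 − α_j) = 7·6 = 42 ≡ 3 (mod 13).
Step 5: correct position 3: c_3 = r_3 − e = 12 − 3 ≡ 9 (mod 13). Hence c = [6, 0, 9, 10, 11].
  Check: interpolating c through the α_i gives m(x) = 1 + 9·x (degree < 2) with m(α_i) = c_i for every i, so c is indeed a codeword.


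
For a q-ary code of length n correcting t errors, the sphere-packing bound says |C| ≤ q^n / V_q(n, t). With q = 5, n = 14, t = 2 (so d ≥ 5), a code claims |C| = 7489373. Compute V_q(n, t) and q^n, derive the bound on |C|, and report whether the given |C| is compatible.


V_q(n, t) = 1513, q^n = 6103515625, Hamming bound = 4034048, |C| = 7489373 > bound (violated).

Step 1: Compute V_q(n, t) = Σ_{j=0}^2 C(n, j) (q−1)^j.
  j = 0: C(14,0)·(4)^0 = 1·1 = 1.
  j = 1: C(14,1)·(4)^1 = 14·4 = 56.
  j = 2: C(14,2)·(4)^2 = 91·16 = 1456.
  V_q(n, t) = 1 + 56 + 1456 = 1513.
Step 2: q^n = 5^14 = 6103515625.
Step 3: Hamming bound ⌊q^n / V_q(n,t)⌋ = ⌊6103515625/1513⌋ = 4034048.
Step 4: Compare |C| = 7489373 to 4034048: violated.
The claimed |C| lies above the Hamming bound, so no 5-ary code of length 14 with d ≥ 5 can have 7489373 codewords.


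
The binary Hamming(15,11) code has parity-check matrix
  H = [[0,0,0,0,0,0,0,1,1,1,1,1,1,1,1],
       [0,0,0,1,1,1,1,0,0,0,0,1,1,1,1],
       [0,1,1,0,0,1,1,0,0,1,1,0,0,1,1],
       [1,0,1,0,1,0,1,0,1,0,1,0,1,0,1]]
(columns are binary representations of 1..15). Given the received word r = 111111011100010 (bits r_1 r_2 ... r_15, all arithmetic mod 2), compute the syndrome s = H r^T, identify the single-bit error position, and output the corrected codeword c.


s = (0, 0, 1, 0)^T, error position = 2, corrected codeword c = 101111011100010

Compute s = H r^T mod 2 one row at a time:
  s_1 = 1 + 1 + 1 + 0 + 0 + 0 + 1 + 0 = 4 ≡ 0 (mod 2).
  s_2 = 1 + 1 + 1 + 0 + 0 + 0 + 1 + 0 = 4 ≡ 0 (mod 2).
  s_3 = 1 + 1 + 1 + 0 + 1 + 0 + 1 + 0 = 5 ≡ 1 (mod 2).
  s_4 = 1 + 1 + 1 + 0 + 1 + 0 + 0 + 0 = 4 ≡ 0 (mod 2).
s = (0, 0, 1, 0)^T — this equals column 2 of H (binary 0010), so error is at position 2.
Correct: flip bit 2 of r = 111111011100010 to get c = 101111011100010.


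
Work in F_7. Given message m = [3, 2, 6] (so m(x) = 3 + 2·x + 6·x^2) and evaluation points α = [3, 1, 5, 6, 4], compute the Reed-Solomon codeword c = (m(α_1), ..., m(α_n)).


c = [0, 4, 2, 0, 2]

Message polynomial: m(x) = 3 + 2·x + 6·x^2 (mod 7).
For each evaluation point α_i, compute m(α_i) mod 7:
  α_1 = 3: Horner steps 6 → 6 → 0, so m(3) = 0.
  α_2 = 1: Horner steps 6 → 1 → 4, so m(1) = 4.
  α_3 = 5: Horner steps 6 → 4 → 2, so m(5) = 2.
  α_4 = 6: Horner steps 6 → 3 → 0, so m(6) = 0.
  α_5 = 4: Horner steps 6 → 5 → 2, so m(4) = 2.
Codeword c = [0, 4, 2, 0, 2] ∈ F_7^5.


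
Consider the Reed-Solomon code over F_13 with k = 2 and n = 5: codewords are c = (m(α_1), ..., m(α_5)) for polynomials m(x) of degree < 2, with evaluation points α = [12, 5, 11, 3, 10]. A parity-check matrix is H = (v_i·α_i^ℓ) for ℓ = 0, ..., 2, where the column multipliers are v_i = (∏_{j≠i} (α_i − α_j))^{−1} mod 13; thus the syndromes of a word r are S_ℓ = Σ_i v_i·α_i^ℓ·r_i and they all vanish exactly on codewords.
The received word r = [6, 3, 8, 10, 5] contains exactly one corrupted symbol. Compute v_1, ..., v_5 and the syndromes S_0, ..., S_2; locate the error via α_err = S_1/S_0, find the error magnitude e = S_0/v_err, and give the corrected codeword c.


S = (11, 2, 11), error at position 1, error magnitude e = 8, c = [11, 3, 8, 10, 5].

Step 1: column multipliers v_i = (∏_{j≠i}(α_i − α_j))^{−1} mod 13.
  i = 1 (α = 12): (12−5)(12−11)(12−3)(12−10) = 7·1·9·2 = 126 ≡ 9, so v_1 = 9^{−1} = 3 (mod 13).
  i = 2 (α = 5): (5−12)(5−11)(5−3)(5−10) = (−7)·(−6)·2·(−5) = −420 ≡ 9, so v_2 = 9^{−1} = 3 (mod 13).
  i = 3 (α = 11): (11−12)(11−5)(11−3)(11−10) = (−1)·6·8·1 = −48 ≡ 4, so v_3 = 4^{−1} = 10 (mod 13).
  i = 4 (α = 3): (3−12)(3−5)(3−11)(3−10) = (−9)·(−2)·(−8)·(−7) = 1008 ≡ 7, so v_4 = 7^{−1} = 2 (mod 13).
  i = 5 (α = 10): (10−12)(10−5)(10−11)(10−3) = (−2)·5·(−1)·7 = 70 ≡ 5, so v_5 = 5^{−1} = 8 (mod 13).
  v = [3, 3, 10, 2, 8].
Step 2: syndromes of r = [6, 3, 8, 10, 5] (all sums mod 13).
  S_0 = Σ v_i r_i = 3·6 + 3·3 + 10·8 + 2·10 + 8·5 = 167 ≡ 11.
  S_1 = Σ v_i α_i r_i = 3·12·6 + 3·5·3 + 10·11·8 + 2·3·10 + 8·10·5 = 1601 ≡ 2.
  α_i^2 mod 13 = [1, 12, 4, 9, 9].
  S_2 = Σ v_i α_i^2 r_i = 3·1·6 + 3·12·3 + 10·4·8 + 2·9·10 + 8·9·5 = 986 ≡ 11.
  S = (11, 2, 11) ≠ 0, so r is not a codeword (an error is present).
Step 3: locate the error. For a single error e at position i, S_ℓ = v_i·e·α_i^ℓ, so α_err = S_1/S_0.
  S_0^{−1} = 11^{−1} = 6 (mod 13), so α_err = 2·6 = 12 ≡ 12 = α_1. Error position i = 1.
  Consistency check: S_2/S_1 = 11·7 = 77 ≡ 12 = α_err ✓ (single-error assumption holds).
Step 4: error magnitude e = S_0/v_1 = S_0·∏_{j≠1}(α_1 − α_j) = 11·9 = 99 ≡ 8 (mod 13).
Step 5: correct position 1: c_1 = r_1 − e = 6 − 8 ≡ 11 (mod 13). Hence c = [11, 3, 8, 10, 5].
  Check: interpolating c through the α_i gives m(x) = 1 + 3·x (degree < 2) with m(α_i) = c_i for every i, so c is indeed a codeword.


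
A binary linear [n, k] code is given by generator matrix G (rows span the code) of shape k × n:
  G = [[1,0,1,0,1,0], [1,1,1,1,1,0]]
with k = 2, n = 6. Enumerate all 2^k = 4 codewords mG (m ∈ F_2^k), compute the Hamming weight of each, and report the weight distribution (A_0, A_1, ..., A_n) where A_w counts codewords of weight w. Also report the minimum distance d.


Weight distribution: A_0 = 1, A_2 = 1, A_3 = 1, A_5 = 1. Minimum distance d = 2.

Enumerate all 2^2 = 4 messages m ∈ F_2^2.
For each, compute codeword c = mG in F_2^6, then tally its weight.
  m = 00 → c = 000000, weight = 0.
  m = 10 → c = 101010, weight = 3.
  m = 01 → c = 111110, weight = 5.
  m = 11 → c = 010100, weight = 2.
Tally weights:
  weight 0: 1 codewords.
  weight 2: 1 codewords.
  weight 3: 1 codewords.
  weight 5: 1 codewords.
Minimum distance d = smallest w > 0 with A_w > 0 = 2.
Sanity: Σ A_w = 4 = 2^2 = 4 ✓.


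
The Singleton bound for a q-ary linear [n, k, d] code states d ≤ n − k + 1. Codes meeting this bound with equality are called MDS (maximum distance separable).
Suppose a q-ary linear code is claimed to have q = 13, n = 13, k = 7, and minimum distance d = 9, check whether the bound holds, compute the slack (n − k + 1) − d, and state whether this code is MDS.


Singleton RHS = n − k + 1 = 7, slack = -2, bound violated (no such code; not MDS).

Singleton bound: d ≤ n − k + 1.
Here n = 13, k = 7, so n − k + 1 = 7.
Given d = 9, check d ≤ 7: NO.
Slack = (n − k + 1) − d = -2.
The slack is negative: d = 9 exceeds n − k + 1 = 7 by 2, so the Singleton bound is violated and no linear [13, 7, 9]_13 code can exist. In particular it is not MDS (MDS requires d = n − k + 1 exactly).
Description: the claimed parameters are [13, 7, 9]_13; such a code would be impossible (violates the Singleton bound).


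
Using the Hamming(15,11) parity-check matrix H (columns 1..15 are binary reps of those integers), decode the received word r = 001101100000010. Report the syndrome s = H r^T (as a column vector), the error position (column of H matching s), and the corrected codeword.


s = (1, 0, 0, 0)^T, error position = 8, corrected codeword c = 001101110000010

Compute s = H r^T mod 2 one row at a time:
  s_1 = 0 + 0 + 0 + 0 + 0 + 0 + 1 + 0 = 1 ≡ 1 (mod 2).
  s_2 = 1 + 0 + 1 + 1 + 0 + 0 + 1 + 0 = 4 ≡ 0 (mod 2).
  s_3 = 0 + 1 + 1 + 1 + 0 + 0 + 1 + 0 = 4 ≡ 0 (mod 2).
  s_4 = 0 + 1 + 0 + 1 + 0 + 0 + 0 + 0 = 2 ≡ 0 (mod 2).
s = (1, 0, 0, 0)^T — this equals column 8 of H (binary 1000), so error is at position 8.
Correct: flip bit 8 of r = 001101100000010 to get c = 001101110000010.


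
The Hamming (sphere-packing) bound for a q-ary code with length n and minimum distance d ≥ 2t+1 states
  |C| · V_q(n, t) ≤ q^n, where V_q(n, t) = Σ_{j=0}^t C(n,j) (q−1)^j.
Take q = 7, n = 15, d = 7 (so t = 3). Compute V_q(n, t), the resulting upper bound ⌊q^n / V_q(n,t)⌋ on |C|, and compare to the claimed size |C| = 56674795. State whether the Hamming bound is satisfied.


V_q(n, t) = 102151, q^n = 4747561509943, Hamming bound = 46475918, |C| = 56674795 > bound (violated).

Step 1: Compute V_q(n, t) = Σ_{j=0}^3 C(n, j) (q−1)^j.
  j = 0: C(15,0)·(6)^0 = 1·1 = 1.
  j = 1: C(15,1)·(6)^1 = 15·6 = 90.
  j = 2: C(15,2)·(6)^2 = 105·36 = 3780.
  j = 3: C(15,3)·(6)^3 = 455·216 = 98280.
  V_q(n, t) = 1 + 90 + 3780 + 98280 = 102151.
Step 2: q^n = 7^15 = 4747561509943.
Step 3: Hamming bound ⌊q^n / V_q(n,t)⌋ = ⌊4747561509943/102151⌋ = 46475918.
Step 4: Compare |C| = 56674795 to 46475918: violated.
The claimed |C| lies above the Hamming bound, so no 7-ary code of length 15 with d ≥ 7 can have 56674795 codewords.


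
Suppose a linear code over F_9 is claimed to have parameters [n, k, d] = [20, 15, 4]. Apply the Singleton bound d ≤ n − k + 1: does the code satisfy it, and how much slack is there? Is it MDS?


Singleton RHS = n − k + 1 = 6, slack = 2, bound satisfied, not MDS.

Singleton bound: d ≤ n − k + 1.
Here n = 20, k = 15, so n − k + 1 = 6.
Given d = 4, check d ≤ 6: YES.
Slack = (n − k + 1) − d = 2.
The code is NOT MDS (slack = 2 > 0).
Description: the claimed parameters are [20, 15, 4]_9; such a code would be non-MDS.


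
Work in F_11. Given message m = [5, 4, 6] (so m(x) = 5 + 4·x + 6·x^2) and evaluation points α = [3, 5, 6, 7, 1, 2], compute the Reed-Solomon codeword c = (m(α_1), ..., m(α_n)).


c = [5, 10, 3, 8, 4, 4]

Message polynomial: m(x) = 5 + 4·x + 6·x^2 (mod 11).
For each evaluation point α_i, compute m(α_i) mod 11:
  α_1 = 3: Horner steps 6 → 0 → 5, so m(3) = 5.
  α_2 = 5: Horner steps 6 → 1 → 10, so m(5) = 10.
  α_3 = 6: Horner steps 6 → 7 → 3, so m(6) = 3.
  α_4 = 7: Horner steps 6 → 2 → 8, so m(7) = 8.
  α_5 = 1: Horner steps 6 → 10 → 4, so m(1) = 4.
  α_6 = 2: Horner steps 6 → 5 → 4, so m(2) = 4.
Codeword c = [5, 10, 3, 8, 4, 4] ∈ F_11^6.


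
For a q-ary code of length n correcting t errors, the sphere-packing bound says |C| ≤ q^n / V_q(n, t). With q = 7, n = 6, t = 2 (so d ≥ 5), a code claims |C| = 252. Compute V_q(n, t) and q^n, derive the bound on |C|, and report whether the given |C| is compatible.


V_q(n, t) = 577, q^n = 117649, Hamming bound = 203, |C| = 252 > bound (violated).

Step 1: Compute V_q(n, t) = Σ_{j=0}^2 C(n, j) (q−1)^j.
  j = 0: C(6,0)·(6)^0 = 1·1 = 1.
  j = 1: C(6,1)·(6)^1 = 6·6 = 36.
  j = 2: C(6,2)·(6)^2 = 15·36 = 540.
  V_q(n, t) = 1 + 36 + 540 = 577.
Step 2: q^n = 7^6 = 117649.
Step 3: Hamming bound ⌊q^n / V_q(n,t)⌋ = ⌊117649/577⌋ = 203.
Step 4: Compare |C| = 252 to 203: violated.
The claimed |C| lies above the Hamming bound, so no 7-ary code of length 6 with d ≥ 5 can have 252 codewords.


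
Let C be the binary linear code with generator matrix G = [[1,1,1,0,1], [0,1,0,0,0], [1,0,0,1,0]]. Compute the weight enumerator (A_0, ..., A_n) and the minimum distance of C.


Weight distribution: A_0 = 1, A_1 = 1, A_2 = 1, A_3 = 3, A_4 = 2. Minimum distance d = 1.

Enumerate all 2^3 = 8 messages m ∈ F_2^3.
For each, compute codeword c = mG in F_2^5, then tally its weight.
  m = 000 → c = 00000, weight = 0.
  m = 100 → c = 11101, weight = 4.
  m = 010 → c = 01000, weight = 1.
  m = 110 → c = 10101, weight = 3.
  m = 001 → c = 10010, weight = 2.
  m = 101 → c = 01111, weight = 4.
  m = 011 → c = 11010, weight = 3.
  m = 111 → c = 00111, weight = 3.
Tally weights:
  weight 0: 1 codewords.
  weight 1: 1 codewords.
  weight 2: 1 codewords.
  weight 3: 3 codewords.
  weight 4: 2 codewords.
Minimum distance d = smallest w > 0 with A_w > 0 = 1.
Sanity: Σ A_w = 8 = 2^3 = 8 ✓.


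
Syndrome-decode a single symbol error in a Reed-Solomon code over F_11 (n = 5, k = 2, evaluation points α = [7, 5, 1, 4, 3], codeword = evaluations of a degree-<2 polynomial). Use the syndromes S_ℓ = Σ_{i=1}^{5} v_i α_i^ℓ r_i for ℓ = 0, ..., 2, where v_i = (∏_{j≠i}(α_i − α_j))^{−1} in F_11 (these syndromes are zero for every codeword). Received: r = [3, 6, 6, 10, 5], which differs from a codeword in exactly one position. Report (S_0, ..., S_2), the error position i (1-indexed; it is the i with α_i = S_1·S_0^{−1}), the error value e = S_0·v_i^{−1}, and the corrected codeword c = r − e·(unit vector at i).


S = (4, 9, 1), error at position 2, error magnitude e = 2, c = [3, 4, 6, 10, 5].

Step 1: column multipliers v_i = (∏_{j≠i}(α_i − α_j))^{−1} mod 11.
  i = 1 (α = 7): (7−5)(7−1)(7−4)(7−3) = 2·6·3·4 = 144 ≡ 1, so v_1 = 1^{−1} = 1 (mod 11).
  i = 2 (α = 5): (5−7)(5−1)(5−4)(5−3) = (−2)·4·1·2 = −16 ≡ 6, so v_2 = 6^{−1} = 2 (mod 11).
  i = 3 (α = 1): (1−7)(1−5)(1−4)(1−3) = (−6)·(−4)·(−3)·(−2) = 144 ≡ 1, so v_3 = 1^{−1} = 1 (mod 11).
  i = 4 (α = 4): (4−7)(4−5)(4−1)(4−3) = (−3)·(−1)·3·1 = 9 ≡ 9, so v_4 = 9^{−1} = 5 (mod 11).
  i = 5 (α = 3): (3−7)(3−5)(3−1)(3−4) = (−4)·(−2)·2·(−1) = −16 ≡ 6, so v_5 = 6^{−1} = 2 (mod 11).
  v = [1, 2, 1, 5, 2].
Step 2: syndromes of r = [3, 6, 6, 10, 5] (all sums mod 11).
  S_0 = Σ v_i r_i = 1·3 + 2·6 + 1·6 + 5·10 + 2·5 = 81 ≡ 4.
  S_1 = Σ v_i α_i r_i = 1·7·3 + 2·5·6 + 1·1·6 + 5·4·10 + 2·3·5 = 317 ≡ 9.
  α_i^2 mod 11 = [5, 3, 1, 5, 9].
  S_2 = Σ v_i α_i^2 r_i = 1·5·3 + 2·3·6 + 1·1·6 + 5·5·10 + 2·9·5 = 397 ≡ 1.
  S = (4, 9, 1) ≠ 0, so r is not a codeword (an error is present).
Step 3: locate the error. For a single error e at position i, S_ℓ = v_i·e·α_i^ℓ, so α_err = S_1/S_0.
  S_0^{−1} = 4^{−1} = 3 (mod 11), so α_err = 9·3 = 27 ≡ 5 = α_2. Error position i = 2.
  Consistency check: S_2/S_1 = 1·5 = 5 ≡ 5 = α_err ✓ (single-error assumption holds).
Step 4: error magnitude e = S_0/v_2 = S_0·∏_{j≠2}(α_2 − α_j) = 4·6 = 24 ≡ 2 (mod 11).
Step 5: correct position 2: c_2 = r_2 − e = 6 − 2 ≡ 4 (mod 11). Hence c = [3, 4, 6, 10, 5].
  Check: interpolating c through the α_i gives m(x) = 1 + 5·x (degree < 2) with m(α_i) = c_i for every i, so c is indeed a codeword.


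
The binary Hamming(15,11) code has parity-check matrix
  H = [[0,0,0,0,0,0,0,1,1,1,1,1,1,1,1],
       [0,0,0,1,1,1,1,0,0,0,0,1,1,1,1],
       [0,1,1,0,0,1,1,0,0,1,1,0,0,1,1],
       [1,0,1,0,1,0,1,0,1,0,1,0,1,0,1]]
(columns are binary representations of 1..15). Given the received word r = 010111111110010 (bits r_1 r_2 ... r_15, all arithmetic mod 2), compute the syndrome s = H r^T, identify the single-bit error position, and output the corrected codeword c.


s = (1, 1, 0, 0)^T, error position = 12, corrected codeword c = 010111111111010

Compute s = H r^T mod 2 one row at a time:
  s_1 = 1 + 1 + 1 + 1 + 0 + 0 + 1 + 0 = 5 ≡ 1 (mod 2).
  s_2 = 1 + 1 + 1 + 1 + 0 + 0 + 1 + 0 = 5 ≡ 1 (mod 2).
  s_3 = 1 + 0 + 1 + 1 + 1 + 1 + 1 + 0 = 6 ≡ 0 (mod 2).
  s_4 = 0 + 0 + 1 + 1 + 1 + 1 + 0 + 0 = 4 ≡ 0 (mod 2).
s = (1, 1, 0, 0)^T — this equals column 12 of H (binary 1100), so error is at position 12.
Correct: flip bit 12 of r = 010111111110010 to get c = 010111111111010.


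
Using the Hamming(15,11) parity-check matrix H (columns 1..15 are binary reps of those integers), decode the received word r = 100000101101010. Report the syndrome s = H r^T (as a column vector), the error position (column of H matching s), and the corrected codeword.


s = (0, 1, 1, 1)^T, error position = 7, corrected codeword c = 100000001101010

Compute s = H r^T mod 2 one row at a time:
  s_1 = 0 + 1 + 1 + 0 + 1 + 0 + 1 + 0 = 4 ≡ 0 (mod 2).
  s_2 = 0 + 0 + 0 + 1 + 1 + 0 + 1 + 0 = 3 ≡ 1 (mod 2).
  s_3 = 0 + 0 + 0 + 1 + 1 + 0 + 1 + 0 = 3 ≡ 1 (mod 2).
  s_4 = 1 + 0 + 0 + 1 + 1 + 0 + 0 + 0 = 3 ≡ 1 (mod 2).
s = (0, 1, 1, 1)^T — this equals column 7 of H (binary 0111), so error is at position 7.
Correct: flip bit 7 of r = 100000101101010 to get c = 100000001101010.


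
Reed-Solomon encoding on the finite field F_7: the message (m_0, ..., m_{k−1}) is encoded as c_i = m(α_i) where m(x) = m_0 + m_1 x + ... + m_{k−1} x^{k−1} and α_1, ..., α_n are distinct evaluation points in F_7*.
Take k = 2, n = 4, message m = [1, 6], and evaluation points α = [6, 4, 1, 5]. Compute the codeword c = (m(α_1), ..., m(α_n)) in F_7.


c = [2, 4, 0, 3]

Message polynomial: m(x) = 1 + 6·x (mod 7).
For each evaluation point α_i, compute m(α_i) mod 7:
  α_1 = 6: Horner steps 6 → 2, so m(6) = 2.
  α_2 = 4: Horner steps 6 → 4, so m(4) = 4.
  α_3 = 1: Horner steps 6 → 0, so m(1) = 0.
  α_4 = 5: Horner steps 6 → 3, so m(5) = 3.
Codeword c = [2, 4, 0, 3] ∈ F_7^4.


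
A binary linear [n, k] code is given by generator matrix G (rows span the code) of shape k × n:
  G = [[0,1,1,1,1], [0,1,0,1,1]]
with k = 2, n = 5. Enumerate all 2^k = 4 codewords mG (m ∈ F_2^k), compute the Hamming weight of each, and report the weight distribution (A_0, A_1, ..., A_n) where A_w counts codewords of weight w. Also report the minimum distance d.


Weight distribution: A_0 = 1, A_1 = 1, A_3 = 1, A_4 = 1. Minimum distance d = 1.

Enumerate all 2^2 = 4 messages m ∈ F_2^2.
For each, compute codeword c = mG in F_2^5, then tally its weight.
  m = 00 → c = 00000, weight = 0.
  m = 10 → c = 01111, weight = 4.
  m = 01 → c = 01011, weight = 3.
  m = 11 → c = 00100, weight = 1.
Tally weights:
  weight 0: 1 codewords.
  weight 1: 1 codewords.
  weight 3: 1 codewords.
  weight 4: 1 codewords.
Minimum distance d = smallest w > 0 with A_w > 0 = 1.
Sanity: Σ A_w = 4 = 2^2 = 4 ✓.
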